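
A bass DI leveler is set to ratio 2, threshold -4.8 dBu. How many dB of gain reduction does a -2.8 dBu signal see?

1 dB

-2.8 dBu exceeds the threshold by 2 dB.
At 2:1, output sits 2/2 = 1 dB above threshold.
Gain reduction = 2 − 1 = 1 dB.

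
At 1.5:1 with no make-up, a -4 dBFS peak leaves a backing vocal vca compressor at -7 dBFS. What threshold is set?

Input is 9 dB above T (since output overshoot × R = input overshoot: (-7 − T)·1.5 = -4 − T gives T = -13 dBFS).
Check: -13 + (-4 − (-13))/1.5 = -13 + 6 = -7 dBFS. ✓

-13 dBFS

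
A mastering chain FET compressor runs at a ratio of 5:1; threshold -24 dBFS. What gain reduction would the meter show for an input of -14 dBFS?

The signal is 10 dB above threshold.
After 5:1 compression the overshoot becomes 10/5 = 2 dB.
GR = overshoot in − overshoot out = 10 − 2 = 8 dB.

8 dB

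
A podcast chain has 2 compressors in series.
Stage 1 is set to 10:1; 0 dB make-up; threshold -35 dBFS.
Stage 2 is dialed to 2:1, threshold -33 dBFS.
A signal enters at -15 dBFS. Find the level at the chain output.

Stage 1: overshoot 20 dB → 20/10 = 2 dB → -33 dBFS.
Stage 2: -33 dBFS ≤ -33 dBFS, so stage 2 doesn't engage; output -33 dBFS.

-33 dBFS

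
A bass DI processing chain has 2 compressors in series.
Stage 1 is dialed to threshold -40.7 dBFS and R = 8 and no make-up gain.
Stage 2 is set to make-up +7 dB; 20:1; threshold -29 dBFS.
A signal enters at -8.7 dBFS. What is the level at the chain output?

-29.7 dBFS

Stage 1: -8.7 dBFS is 32 dB over -40.7 dBFS; at 8:1 that becomes 4 dB over, giving -36.7 dBFS.
Stage 2: -36.7 dBFS is at or below the -29 dBFS threshold — no compression; make-up brings it to -29.7 dBFS.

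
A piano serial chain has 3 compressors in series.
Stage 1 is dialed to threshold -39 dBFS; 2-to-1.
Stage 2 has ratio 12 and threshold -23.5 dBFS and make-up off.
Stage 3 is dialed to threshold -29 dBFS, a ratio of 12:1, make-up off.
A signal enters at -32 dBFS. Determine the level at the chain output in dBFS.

-35.5 dBFS

Stage 1: 7 dB above -39 dBFS, reduced 2:1 to 3.5 dB above → -35.5 dBFS.
Stage 2: -35.5 dBFS ≤ -23.5 dBFS, so stage 2 doesn't engage; output -35.5 dBFS.
Stage 3: below threshold (-35.5 ≤ -29); passes unchanged; output -35.5 dBFS.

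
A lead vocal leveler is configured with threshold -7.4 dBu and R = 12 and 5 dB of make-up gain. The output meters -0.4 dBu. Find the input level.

Before make-up, the level was -0.4 − 5 = -5.4 dBu.
That's 2 dB above the -7.4 dBu threshold.
Before 12:1 compression the overshoot was 2 × 12 = 24 dB, so input = -7.4 + 24 = 16.6 dBu.

16.6 dBu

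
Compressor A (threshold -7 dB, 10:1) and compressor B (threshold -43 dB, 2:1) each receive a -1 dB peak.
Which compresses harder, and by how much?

B, by 15.6 dB

A: GR = 6 − 6/10 = 5.4 dB.
B: GR = 42 − 42/2 = 21 dB.
Difference: 15.6 dB in favour of B.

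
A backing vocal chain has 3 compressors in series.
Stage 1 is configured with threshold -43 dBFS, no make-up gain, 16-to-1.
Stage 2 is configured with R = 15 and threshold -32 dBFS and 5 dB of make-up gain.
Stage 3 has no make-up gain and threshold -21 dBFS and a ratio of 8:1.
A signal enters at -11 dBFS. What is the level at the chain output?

-36 dBFS

Stage 1: overshoot 32 dB → 32/16 = 2 dB → -41 dBFS.
Stage 2: -41 dBFS ≤ -32 dBFS, so stage 2 doesn't engage; make-up brings it to -36 dBFS.
Stage 3: below threshold (-36 ≤ -21); passes unchanged; output -36 dBFS.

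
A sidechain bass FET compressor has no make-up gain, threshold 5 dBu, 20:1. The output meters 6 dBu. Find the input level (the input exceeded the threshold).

Post-compression overshoot = 6 − 5 = 1 dB.
Input overshoot = R × output overshoot = 20 dB → input = 5 + 20 = 25 dBu.

25 dBu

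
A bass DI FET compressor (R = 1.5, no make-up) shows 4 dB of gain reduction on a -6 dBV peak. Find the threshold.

-18 dBV

Gain reduction = -6 − (-10) = 4 dB; output overshoot = GR / (R − 1) = 4 / 0.5 = 8 dB.
Threshold = output − output overshoot = -10 − 8 = -18 dBV.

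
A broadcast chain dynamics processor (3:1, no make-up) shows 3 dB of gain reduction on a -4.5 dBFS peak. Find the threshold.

Let T be the threshold. Output overshoot = (input overshoot)/R, so -7.5 − T = (-4.5 − T)/3.
3·(-7.5 − T) = -4.5 − T → 2·T = -22.5 − (-4.5) = -18.
T = -18/2 = -9 dBFS.

-9 dBFS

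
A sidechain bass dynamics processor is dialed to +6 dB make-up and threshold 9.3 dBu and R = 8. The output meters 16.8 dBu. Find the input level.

Before make-up, the level was 16.8 − 6 = 10.8 dBu.
The compressed level sits 10.8 − 9.3 = 1.5 dB over threshold.
Input overshoot = R × output overshoot = 12 dB → input = 9.3 + 12 = 21.3 dBu.

21.3 dBu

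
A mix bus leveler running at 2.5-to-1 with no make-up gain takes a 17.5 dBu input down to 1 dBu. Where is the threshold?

-10 dBu

Input is 27.5 dB above T (since output overshoot × R = input overshoot: (1 − T)·2.5 = 17.5 − T gives T = -10 dBu).
Check: -10 + (17.5 − (-10))/2.5 = -10 + 11 = 1 dBu. ✓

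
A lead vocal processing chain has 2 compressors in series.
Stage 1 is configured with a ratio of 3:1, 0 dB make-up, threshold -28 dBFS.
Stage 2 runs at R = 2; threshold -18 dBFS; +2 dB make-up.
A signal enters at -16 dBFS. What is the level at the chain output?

-22 dBFS

Stage 1: -16 dBFS is 12 dB over -28 dBFS; at 3:1 that becomes 4 dB over, giving -24 dBFS.
Stage 2: -24 dBFS is at or below the -18 dBFS threshold — no compression; make-up brings it to -22 dBFS.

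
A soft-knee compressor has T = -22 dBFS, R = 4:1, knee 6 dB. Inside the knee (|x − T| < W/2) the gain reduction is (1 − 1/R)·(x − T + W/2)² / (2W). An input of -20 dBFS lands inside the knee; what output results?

x − T + W/2 = -20 − (-22) + 3 = 5.
GR = (1 − 1/4) × 5² / 12 = 0.75 × 25 / 12 = 1.5625 dB.
Output = -20 − 1.5625 = -21.5625 dBFS.

-21.5625 dBFS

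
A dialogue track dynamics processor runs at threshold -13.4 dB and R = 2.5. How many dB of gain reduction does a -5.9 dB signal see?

Overshoot = -5.9 − (-13.4) = 7.5 dB.
A 2.5:1 ratio leaves 3 dB of that excess.
GR = overshoot in − overshoot out = 7.5 − 3 = 4.5 dB.

4.5 dB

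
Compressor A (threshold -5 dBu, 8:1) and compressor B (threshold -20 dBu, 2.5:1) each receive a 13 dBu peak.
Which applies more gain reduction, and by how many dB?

A: 18 dB over, compressed to 2.25 dB over, so 15.75 dB of GR.
B: 33 dB over, compressed to 13.2 dB over, so 19.8 dB of GR.
B applies 4.05 dB more gain reduction.

B, by 4.05 dB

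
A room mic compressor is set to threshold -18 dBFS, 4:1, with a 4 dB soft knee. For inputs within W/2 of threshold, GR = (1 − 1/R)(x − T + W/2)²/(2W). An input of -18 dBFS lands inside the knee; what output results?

x − T + W/2 = -18 − (-18) + 2 = 2.
GR = (1 − 1/4) × 2² / 8 = 0.75 × 4 / 8 = 0.375 dB.
Output = -18 − 0.375 = -18.375 dBFS.

-18.375 dBFS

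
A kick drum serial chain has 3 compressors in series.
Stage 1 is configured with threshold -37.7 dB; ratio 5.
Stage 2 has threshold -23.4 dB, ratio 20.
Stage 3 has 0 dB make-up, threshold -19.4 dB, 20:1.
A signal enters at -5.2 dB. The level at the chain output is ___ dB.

-31.2 dB

Stage 1: overshoot 32.5 dB → 32.5/5 = 6.5 dB → -31.2 dB.
Stage 2: -31.2 dB is at or below the -23.4 dB threshold — no compression; output -31.2 dB.
Stage 3: below threshold (-31.2 ≤ -19.4); passes unchanged; output -31.2 dB.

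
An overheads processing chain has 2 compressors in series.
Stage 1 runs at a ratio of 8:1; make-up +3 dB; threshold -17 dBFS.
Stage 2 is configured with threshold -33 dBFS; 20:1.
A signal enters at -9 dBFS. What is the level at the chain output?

-32 dBFS

Stage 1: 8 dB above -17 dBFS, reduced 8:1 to 1 dB above → -16 dBFS; +3 dB make-up → -13 dBFS.
Stage 2: -13 dBFS is 20 dB over -33 dBFS; at 20:1 that becomes 1 dB over, giving -32 dBFS.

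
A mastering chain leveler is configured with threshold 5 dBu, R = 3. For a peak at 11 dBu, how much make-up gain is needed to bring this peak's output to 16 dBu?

9 dB

Without make-up, output = threshold + overshoot/3 = 5 + 2 = 7 dBu.
Gap to target: 9 dB.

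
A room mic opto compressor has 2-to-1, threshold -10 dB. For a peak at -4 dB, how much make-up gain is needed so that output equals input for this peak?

3 dB

The peak compresses to -10 + 6/2 = -7 dB.
To reach -4 dB requires -4 − (-7) = 3 dB of make-up.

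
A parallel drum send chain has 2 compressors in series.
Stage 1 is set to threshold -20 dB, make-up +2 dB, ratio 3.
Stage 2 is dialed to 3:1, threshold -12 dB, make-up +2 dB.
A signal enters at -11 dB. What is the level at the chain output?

-13 dB

Stage 1: overshoot 9 dB → 9/3 = 3 dB → -17 dB; +2 dB make-up → -15 dB.
Stage 2: -15 dB ≤ -12 dB, so stage 2 doesn't engage; make-up brings it to -13 dB.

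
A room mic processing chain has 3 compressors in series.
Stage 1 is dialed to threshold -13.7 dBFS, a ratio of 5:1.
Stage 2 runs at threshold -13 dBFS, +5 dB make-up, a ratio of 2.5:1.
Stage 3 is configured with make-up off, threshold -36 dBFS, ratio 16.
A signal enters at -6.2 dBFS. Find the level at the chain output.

Stage 1: overshoot 7.5 dB → 7.5/5 = 1.5 dB → -12.2 dBFS.
Stage 2: -12.2 dBFS is 0.8 dB over -13 dBFS; at 2.5:1 that becomes 0.32 dB over, giving -12.68 dBFS; +5 dB make-up → -7.68 dBFS.
Stage 3: -7.68 dBFS is 28.32 dB over -36 dBFS; at 16:1 that becomes 1.77 dB over, giving -34.23 dBFS.

-34.23 dBFS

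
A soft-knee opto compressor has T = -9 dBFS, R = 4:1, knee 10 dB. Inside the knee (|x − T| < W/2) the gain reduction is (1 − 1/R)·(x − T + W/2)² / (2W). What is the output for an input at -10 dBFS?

-10.6 dBFS

x − T + W/2 = -10 − (-9) + 5 = 4.
GR = (1 − 1/4) × 4² / 20 = 0.75 × 16 / 20 = 0.6 dB.
Output = -10 − 0.6 = -10.6 dBFS.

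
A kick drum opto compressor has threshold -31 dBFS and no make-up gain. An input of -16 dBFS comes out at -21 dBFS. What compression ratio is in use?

Input overshoot = -16 − (-31) = 15 dB; output overshoot = -21 − (-31) = 10 dB.
Ratio = 15 / 10 = 1.5.

1.5:1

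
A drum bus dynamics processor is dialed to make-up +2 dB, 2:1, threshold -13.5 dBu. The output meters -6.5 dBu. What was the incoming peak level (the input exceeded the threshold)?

-3.5 dBu

Before make-up, the level was -6.5 − 2 = -8.5 dBu.
The compressed level sits -8.5 − (-13.5) = 5 dB over threshold.
Before 2:1 compression the overshoot was 5 × 2 = 10 dB, so input = -13.5 + 10 = -3.5 dBu.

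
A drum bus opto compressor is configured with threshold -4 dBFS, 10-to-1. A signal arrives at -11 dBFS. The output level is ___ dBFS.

-11 dBFS

-11 dBFS is 7 dB below the -4 dBFS threshold, so no gain reduction is applied.
Output = input = -11 dBFS.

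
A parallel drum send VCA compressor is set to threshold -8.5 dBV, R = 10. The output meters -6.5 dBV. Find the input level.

Post-compression overshoot = -6.5 − (-8.5) = 2 dB.
Before 10:1 compression the overshoot was 2 × 10 = 20 dB, so input = -8.5 + 20 = 11.5 dBV.

11.5 dBV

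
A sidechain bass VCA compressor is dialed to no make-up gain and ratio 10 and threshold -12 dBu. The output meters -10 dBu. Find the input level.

Post-compression overshoot = -10 − (-12) = 2 dB.
Undo the ratio: input overshoot = 2 × 10 = 20 dB, giving input = 8 dBu.

8 dBu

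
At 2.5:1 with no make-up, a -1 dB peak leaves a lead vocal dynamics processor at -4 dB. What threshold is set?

-6 dB

Let T be the threshold. Output overshoot = (input overshoot)/R, so -4 − T = (-1 − T)/2.5.
2.5·(-4 − T) = -1 − T → 1.5·T = -10 − (-1) = -9.
T = -9/1.5 = -6 dB.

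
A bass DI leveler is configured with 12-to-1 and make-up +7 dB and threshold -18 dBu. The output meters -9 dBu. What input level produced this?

Stripping the +7 dB make-up gives -16 dBu at the gain stage.
That's 2 dB above the -18 dBu threshold.
Input overshoot = R × output overshoot = 24 dB → input = -18 + 24 = 6 dBu.

6 dBu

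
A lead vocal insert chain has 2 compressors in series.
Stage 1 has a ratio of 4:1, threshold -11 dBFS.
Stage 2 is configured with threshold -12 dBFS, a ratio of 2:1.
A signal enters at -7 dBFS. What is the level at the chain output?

Stage 1: -7 dBFS is 4 dB over -11 dBFS; at 4:1 that becomes 1 dB over, giving -10 dBFS.
Stage 2: overshoot 2 dB → 2/2 = 1 dB → -11 dBFS.

-11 dBFS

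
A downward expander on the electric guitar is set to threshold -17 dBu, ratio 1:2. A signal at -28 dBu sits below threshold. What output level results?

-39 dBu

Undershoot = (-17) − (-28) = 11 dB.
At 1:2, that expands to 22 dB under threshold.
Output = -17 − 22 = -39 dBu.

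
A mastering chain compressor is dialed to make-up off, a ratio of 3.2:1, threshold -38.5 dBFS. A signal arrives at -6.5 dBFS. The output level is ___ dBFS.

-6.5 dBFS sits 32 dB over threshold.
3.2:1 compression reduces that to 32/3.2 = 10 dB over.
Output = -38.5 + 10 = -28.5 dBFS.

-28.5 dBFS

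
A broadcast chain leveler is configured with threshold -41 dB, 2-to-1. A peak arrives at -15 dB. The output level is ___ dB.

-28 dB

-15 dB sits 26 dB over threshold.
The 26 dB excess becomes 13 dB after 2:1 reduction.
Output = -41 + 13 = -28 dB.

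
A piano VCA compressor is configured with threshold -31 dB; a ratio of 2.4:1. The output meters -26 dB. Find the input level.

-19 dB

The compressed level sits -26 − (-31) = 5 dB over threshold.
Input overshoot = R × output overshoot = 12 dB → input = -31 + 12 = -19 dB.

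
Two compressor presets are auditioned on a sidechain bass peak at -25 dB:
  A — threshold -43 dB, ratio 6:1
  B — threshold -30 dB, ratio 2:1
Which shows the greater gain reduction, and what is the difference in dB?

A, by 12.5 dB

A: GR = 18 − 18/6 = 15 dB.
B: GR = 5 − 5/2 = 2.5 dB.
Difference: 12.5 dB in favour of A.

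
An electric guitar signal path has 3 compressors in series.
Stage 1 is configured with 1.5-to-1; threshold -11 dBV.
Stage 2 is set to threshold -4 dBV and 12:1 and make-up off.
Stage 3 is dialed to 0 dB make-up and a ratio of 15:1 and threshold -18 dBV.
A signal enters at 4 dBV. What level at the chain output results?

-17.05 dBV

Stage 1: overshoot 15 dB → 15/1.5 = 10 dB → -1 dBV.
Stage 2: 3 dB above -4 dBV, reduced 12:1 to 0.25 dB above → -3.75 dBV.
Stage 3: -3.75 dBV is 14.25 dB over -18 dBV; at 15:1 that becomes 0.95 dB over, giving -17.05 dBV.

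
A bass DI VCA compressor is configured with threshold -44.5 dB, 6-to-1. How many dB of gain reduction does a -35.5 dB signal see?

7.5 dB

Overshoot = -35.5 − (-44.5) = 9 dB.
A 6:1 ratio leaves 1.5 dB of that excess.
GR = overshoot in − overshoot out = 9 − 1.5 = 7.5 dB.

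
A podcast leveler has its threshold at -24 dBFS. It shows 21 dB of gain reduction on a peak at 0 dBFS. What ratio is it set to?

Input overshoot = 0 − (-24) = 24 dB.
Output overshoot = 24 − 21 = 3 dB.
Ratio = input overshoot / output overshoot = 24 / 3 = 8.

8:1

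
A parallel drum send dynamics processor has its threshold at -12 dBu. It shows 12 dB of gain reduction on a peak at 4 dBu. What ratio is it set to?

Input overshoot = 4 − (-12) = 16 dB.
Output overshoot = 16 − 12 = 4 dB.
Ratio = input overshoot / output overshoot = 16 / 4 = 4.

4:1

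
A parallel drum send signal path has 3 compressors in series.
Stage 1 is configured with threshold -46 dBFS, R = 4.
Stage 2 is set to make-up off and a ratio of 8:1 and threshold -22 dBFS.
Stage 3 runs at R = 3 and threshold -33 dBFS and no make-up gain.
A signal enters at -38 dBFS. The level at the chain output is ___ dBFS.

-44 dBFS

Stage 1: 8 dB above -46 dBFS, reduced 4:1 to 2 dB above → -44 dBFS.
Stage 2: -44 dBFS is at or below the -22 dBFS threshold — no compression; output -44 dBFS.
Stage 3: below threshold (-44 ≤ -33); passes unchanged; output -44 dBFS.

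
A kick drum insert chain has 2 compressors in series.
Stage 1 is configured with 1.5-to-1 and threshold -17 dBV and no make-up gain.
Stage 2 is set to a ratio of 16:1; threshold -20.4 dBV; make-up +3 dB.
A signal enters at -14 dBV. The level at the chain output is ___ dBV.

Stage 1: overshoot 3 dB → 3/1.5 = 2 dB → -15 dBV.
Stage 2: -15 dBV is 5.4 dB over -20.4 dBV; at 16:1 that becomes 0.3375 dB over, giving -20.0625 dBV; +3 dB make-up → -17.0625 dBV.

-17.0625 dBV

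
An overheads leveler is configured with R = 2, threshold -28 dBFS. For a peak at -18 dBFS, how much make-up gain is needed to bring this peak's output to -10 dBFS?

Without make-up, output = threshold + overshoot/2 = -28 + 5 = -23 dBFS.
Gap to target: 13 dB.

13 dB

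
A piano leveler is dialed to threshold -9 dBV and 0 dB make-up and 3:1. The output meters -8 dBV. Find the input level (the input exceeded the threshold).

That's 1 dB above the -9 dBV threshold.
Before 3:1 compression the overshoot was 1 × 3 = 3 dB, so input = -9 + 3 = -6 dBV.

-6 dBV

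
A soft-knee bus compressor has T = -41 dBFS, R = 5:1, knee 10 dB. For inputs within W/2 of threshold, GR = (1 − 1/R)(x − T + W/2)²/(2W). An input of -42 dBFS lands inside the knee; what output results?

-42.64 dBFS

x − T + W/2 = -42 − (-41) + 5 = 4.
GR = (1 − 1/5) × 4² / 20 = 0.8 × 16 / 20 = 0.64 dB.
Output = -42 − 0.64 = -42.64 dBFS.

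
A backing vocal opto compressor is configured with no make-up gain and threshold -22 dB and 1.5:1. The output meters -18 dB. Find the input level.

That's 4 dB above the -22 dB threshold.
Before 1.5:1 compression the overshoot was 4 × 1.5 = 6 dB, so input = -22 + 6 = -16 dB.

-16 dB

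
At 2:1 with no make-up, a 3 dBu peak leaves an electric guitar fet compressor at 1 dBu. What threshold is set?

Input is 4 dB above T (since output overshoot × R = input overshoot: (1 − T)·2 = 3 − T gives T = -1 dBu).
Check: -1 + (3 − (-1))/2 = -1 + 2 = 1 dBu. ✓

-1 dBu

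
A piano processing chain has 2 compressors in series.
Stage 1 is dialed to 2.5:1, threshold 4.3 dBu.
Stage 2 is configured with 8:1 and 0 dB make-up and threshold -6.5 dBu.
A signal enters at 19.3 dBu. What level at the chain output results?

-4.4 dBu

Stage 1: 15 dB above 4.3 dBu, reduced 2.5:1 to 6 dB above → 10.3 dBu.
Stage 2: overshoot 16.8 dB → 16.8/8 = 2.1 dB → -4.4 dBu.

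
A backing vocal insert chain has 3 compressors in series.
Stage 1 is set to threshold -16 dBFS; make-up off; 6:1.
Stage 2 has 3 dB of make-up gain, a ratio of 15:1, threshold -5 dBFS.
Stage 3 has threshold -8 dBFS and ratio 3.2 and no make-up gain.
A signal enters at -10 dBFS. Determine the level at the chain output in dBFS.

Stage 1: overshoot 6 dB → 6/6 = 1 dB → -15 dBFS.
Stage 2: below threshold (-15 ≤ -5); passes unchanged; make-up brings it to -12 dBFS.
Stage 3: below threshold (-12 ≤ -8); passes unchanged; output -12 dBFS.

-12 dBFS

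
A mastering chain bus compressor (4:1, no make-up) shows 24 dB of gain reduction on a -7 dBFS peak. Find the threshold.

Input is 32 dB above T (since output overshoot × R = input overshoot: (-31 − T)·4 = -7 − T gives T = -39 dBFS).
Check: -39 + (-7 − (-39))/4 = -39 + 8 = -31 dBFS. ✓

-39 dBFS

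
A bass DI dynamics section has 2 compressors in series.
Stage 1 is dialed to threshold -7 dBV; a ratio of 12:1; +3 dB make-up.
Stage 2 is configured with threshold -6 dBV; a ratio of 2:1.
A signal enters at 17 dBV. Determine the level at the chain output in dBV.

Stage 1: overshoot 24 dB → 24/12 = 2 dB → -5 dBV; +3 dB make-up → -2 dBV.
Stage 2: -2 dBV is 4 dB over -6 dBV; at 2:1 that becomes 2 dB over, giving -4 dBV.

-4 dBV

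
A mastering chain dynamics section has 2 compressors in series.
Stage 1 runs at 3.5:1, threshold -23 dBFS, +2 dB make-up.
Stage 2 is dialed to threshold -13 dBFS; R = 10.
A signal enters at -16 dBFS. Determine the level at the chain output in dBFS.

-19 dBFS

Stage 1: -16 dBFS is 7 dB over -23 dBFS; at 3.5:1 that becomes 2 dB over, giving -21 dBFS; +2 dB make-up → -19 dBFS.
Stage 2: below threshold (-19 ≤ -13); passes unchanged; output -19 dBFS.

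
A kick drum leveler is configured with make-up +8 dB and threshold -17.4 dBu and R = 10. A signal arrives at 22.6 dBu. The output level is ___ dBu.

-5.4 dBu

The input is 40 dB above the -17.4 dBu threshold.
10:1 compression reduces that to 40/10 = 4 dB over.
Output = -17.4 + 4 = -13.4 dBu; make-up adds 8 dB, giving -5.4 dBu.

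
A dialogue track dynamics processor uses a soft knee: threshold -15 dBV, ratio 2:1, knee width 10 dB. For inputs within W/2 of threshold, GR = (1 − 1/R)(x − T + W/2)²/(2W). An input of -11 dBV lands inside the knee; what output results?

x − T + W/2 = -11 − (-15) + 5 = 9.
GR = (1 − 1/2) × 9² / 20 = 0.5 × 81 / 20 = 2.025 dB.
Output = -11 − 2.025 = -13.025 dBV.

-13.025 dBV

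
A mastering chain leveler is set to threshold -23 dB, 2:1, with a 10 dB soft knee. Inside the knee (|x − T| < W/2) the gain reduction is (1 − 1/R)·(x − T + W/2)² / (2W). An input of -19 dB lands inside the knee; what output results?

x − T + W/2 = -19 − (-23) + 5 = 9.
GR = (1 − 1/2) × 9² / 20 = 0.5 × 81 / 20 = 2.025 dB.
Output = -19 − 2.025 = -21.025 dB.

-21.025 dB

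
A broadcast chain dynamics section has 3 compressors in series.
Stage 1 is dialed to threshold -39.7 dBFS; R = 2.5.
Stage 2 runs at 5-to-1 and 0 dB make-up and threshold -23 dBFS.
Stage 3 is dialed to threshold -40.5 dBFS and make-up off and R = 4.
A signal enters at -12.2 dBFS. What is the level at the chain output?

Stage 1: 27.5 dB above -39.7 dBFS, reduced 2.5:1 to 11 dB above → -28.7 dBFS.
Stage 2: -28.7 dBFS ≤ -23 dBFS, so stage 2 doesn't engage; output -28.7 dBFS.
Stage 3: 11.8 dB above -40.5 dBFS, reduced 4:1 to 2.95 dB above → -37.55 dBFS.

-37.55 dBFS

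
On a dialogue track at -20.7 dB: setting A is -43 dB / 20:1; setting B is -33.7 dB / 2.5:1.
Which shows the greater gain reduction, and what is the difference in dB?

A: 22.3 dB over, compressed to 1.115 dB over, so 21.185 dB of GR.
B: 13 dB over, compressed to 5.2 dB over, so 7.8 dB of GR.
A applies 13.385 dB more gain reduction.

A, by 13.385 dB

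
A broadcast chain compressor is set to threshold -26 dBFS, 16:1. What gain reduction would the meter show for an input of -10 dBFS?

15 dB

-10 dBFS exceeds the threshold by 16 dB.
After 16:1 compression the overshoot becomes 16/16 = 1 dB.
Gain reduction = 16 − 1 = 15 dB.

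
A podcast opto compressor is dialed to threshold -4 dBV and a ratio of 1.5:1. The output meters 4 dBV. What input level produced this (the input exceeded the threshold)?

That's 8 dB above the -4 dBV threshold.
Undo the ratio: input overshoot = 8 × 1.5 = 12 dB, giving input = 8 dBV.

8 dBV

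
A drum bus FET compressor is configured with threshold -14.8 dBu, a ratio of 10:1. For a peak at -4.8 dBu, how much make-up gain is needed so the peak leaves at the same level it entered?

Without make-up, output = threshold + overshoot/10 = -14.8 + 1 = -13.8 dBu.
Gap to target: 9 dB.

9 dB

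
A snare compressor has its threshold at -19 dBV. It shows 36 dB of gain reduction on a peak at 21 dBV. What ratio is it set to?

10:1

Input overshoot = 21 − (-19) = 40 dB.
Output overshoot = 40 − 36 = 4 dB.
Ratio = input overshoot / output overshoot = 40 / 4 = 10.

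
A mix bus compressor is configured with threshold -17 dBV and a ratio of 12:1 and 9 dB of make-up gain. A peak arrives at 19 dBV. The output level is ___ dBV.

-5 dBV

Overshoot: 19 − (-17) = 36 dB.
The 36 dB excess becomes 3 dB after 12:1 reduction.
So the level is -17 + 3 = -14 dBV; make-up adds 9 dB, giving -5 dBV.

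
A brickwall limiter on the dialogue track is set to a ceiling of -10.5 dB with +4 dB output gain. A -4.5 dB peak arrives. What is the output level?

-6.5 dB

The limiter clamps the peak to its -10.5 dB ceiling.
Output gain then adds 4 dB: -10.5 + 4 = -6.5 dB.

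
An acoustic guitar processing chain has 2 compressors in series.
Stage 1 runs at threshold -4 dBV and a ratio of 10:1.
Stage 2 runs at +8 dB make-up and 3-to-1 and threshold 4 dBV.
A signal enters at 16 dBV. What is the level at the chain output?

Stage 1: 20 dB above -4 dBV, reduced 10:1 to 2 dB above → -2 dBV.
Stage 2: -2 dBV is at or below the 4 dBV threshold — no compression; make-up brings it to 6 dBV.

6 dBV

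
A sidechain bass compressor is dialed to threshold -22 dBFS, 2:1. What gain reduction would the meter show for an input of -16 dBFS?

3 dB

-16 dBFS exceeds the threshold by 6 dB.
At 2:1, output sits 6/2 = 3 dB above threshold.
GR = overshoot in − overshoot out = 6 − 3 = 3 dB.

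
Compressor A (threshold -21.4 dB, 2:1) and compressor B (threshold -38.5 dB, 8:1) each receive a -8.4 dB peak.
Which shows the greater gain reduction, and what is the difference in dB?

B, by 19.8375 dB

A: 13 dB over, compressed to 6.5 dB over, so 6.5 dB of GR.
B: 30.1 dB over, compressed to 3.7625 dB over, so 26.3375 dB of GR.
B applies 19.8375 dB more gain reduction.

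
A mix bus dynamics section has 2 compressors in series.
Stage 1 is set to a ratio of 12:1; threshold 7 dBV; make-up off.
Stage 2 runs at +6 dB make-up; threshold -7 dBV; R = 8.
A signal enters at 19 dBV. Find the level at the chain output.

0.875 dBV

Stage 1: overshoot 12 dB → 12/12 = 1 dB → 8 dBV.
Stage 2: 15 dB above -7 dBV, reduced 8:1 to 1.875 dB above → -5.125 dBV; +6 dB make-up → 0.875 dBV.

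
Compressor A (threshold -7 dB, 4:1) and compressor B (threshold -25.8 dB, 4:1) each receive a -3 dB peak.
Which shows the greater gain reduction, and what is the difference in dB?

B, by 14.1 dB

A: GR = 4 − 4/4 = 3 dB.
B: GR = 22.8 − 22.8/4 = 17.1 dB.
B applies 14.1 dB more gain reduction.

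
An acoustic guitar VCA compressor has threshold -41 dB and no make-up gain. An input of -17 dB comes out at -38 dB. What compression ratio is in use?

Input overshoot = -17 − (-41) = 24 dB; output overshoot = -38 − (-41) = 3 dB.
Ratio = 24 / 3 = 8.

8:1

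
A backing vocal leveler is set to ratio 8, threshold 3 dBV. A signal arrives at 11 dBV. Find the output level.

4 dBV

11 dBV sits 8 dB over threshold.
At 8:1 the overshoot is divided by 8, leaving 1 dB above threshold.
That puts the output at 4 dBV.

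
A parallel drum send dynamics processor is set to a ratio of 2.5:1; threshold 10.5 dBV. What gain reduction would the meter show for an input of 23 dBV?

7.5 dB

The signal is 12.5 dB above threshold.
After 2.5:1 compression the overshoot becomes 12.5/2.5 = 5 dB.
So the signal is attenuated by 12.5 − 5 = 7.5 dB.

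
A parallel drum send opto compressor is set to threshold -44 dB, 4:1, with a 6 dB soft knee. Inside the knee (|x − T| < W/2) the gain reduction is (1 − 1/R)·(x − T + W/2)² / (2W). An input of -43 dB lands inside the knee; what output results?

x − T + W/2 = -43 − (-44) + 3 = 4.
GR = (1 − 1/4) × 4² / 12 = 0.75 × 16 / 12 = 1 dB.
Output = -43 − 1 = -44 dB.

-44 dB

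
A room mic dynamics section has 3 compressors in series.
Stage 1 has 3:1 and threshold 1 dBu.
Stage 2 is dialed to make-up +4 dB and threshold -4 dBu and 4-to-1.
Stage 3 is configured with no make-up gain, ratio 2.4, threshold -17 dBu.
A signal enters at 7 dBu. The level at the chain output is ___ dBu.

-9.1875 dBu

Stage 1: 7 dBu is 6 dB over 1 dBu; at 3:1 that becomes 2 dB over, giving 3 dBu.
Stage 2: overshoot 7 dB → 7/4 = 1.75 dB → -2.25 dBu; +4 dB make-up → 1.75 dBu.
Stage 3: 1.75 dBu is 18.75 dB over -17 dBu; at 2.4:1 that becomes 7.8125 dB over, giving -9.1875 dBu.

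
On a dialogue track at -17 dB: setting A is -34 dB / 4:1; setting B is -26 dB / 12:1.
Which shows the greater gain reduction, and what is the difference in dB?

A, by 4.5 dB

A: 17 dB over, compressed to 4.25 dB over, so 12.75 dB of GR.
B: 9 dB over, compressed to 0.75 dB over, so 8.25 dB of GR.
A applies 4.5 dB more gain reduction.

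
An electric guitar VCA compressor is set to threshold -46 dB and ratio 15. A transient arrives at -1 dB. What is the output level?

-43 dB

The input is 45 dB above the -46 dB threshold.
15:1 compression reduces that to 45/15 = 3 dB over.
So the level is -46 + 3 = -43 dB.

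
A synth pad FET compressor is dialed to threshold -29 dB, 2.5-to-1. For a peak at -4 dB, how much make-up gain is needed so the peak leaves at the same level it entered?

Overshoot 25 dB → 25/2.5 = 10 dB after compression, so the compressed level is -29 + 10 = -19 dB.
Make-up = target − compressed = -4 − (-19) = 15 dB.

15 dB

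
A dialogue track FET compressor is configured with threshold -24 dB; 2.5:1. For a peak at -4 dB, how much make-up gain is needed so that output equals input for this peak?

12 dB

Without make-up, output = threshold + overshoot/2.5 = -24 + 8 = -16 dB.
Gap to target: 12 dB.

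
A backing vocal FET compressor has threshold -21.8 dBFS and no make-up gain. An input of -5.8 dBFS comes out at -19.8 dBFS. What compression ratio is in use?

8:1

Input overshoot = -5.8 − (-21.8) = 16 dB; output overshoot = -19.8 − (-21.8) = 2 dB.
Ratio = 16 / 2 = 8.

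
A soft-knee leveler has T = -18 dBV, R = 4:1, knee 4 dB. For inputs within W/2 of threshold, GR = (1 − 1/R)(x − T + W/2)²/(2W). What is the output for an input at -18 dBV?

-18.375 dBV

x − T + W/2 = -18 − (-18) + 2 = 2.
GR = (1 − 1/4) × 2² / 8 = 0.75 × 4 / 8 = 0.375 dB.
Output = -18 − 0.375 = -18.375 dBV.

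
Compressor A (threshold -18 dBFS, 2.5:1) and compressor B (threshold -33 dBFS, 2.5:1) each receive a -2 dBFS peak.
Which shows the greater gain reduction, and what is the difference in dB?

A: 16 dB over, compressed to 6.4 dB over, so 9.6 dB of GR.
B: 31 dB over, compressed to 12.4 dB over, so 18.6 dB of GR.
B reduces 9 dB more.

B, by 9 dB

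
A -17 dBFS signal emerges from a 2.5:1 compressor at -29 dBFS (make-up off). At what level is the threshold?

Gain reduction = -17 − (-29) = 12 dB; output overshoot = GR / (R − 1) = 12 / 1.5 = 8 dB.
Threshold = output − output overshoot = -29 − 8 = -37 dBFS.

-37 dBFS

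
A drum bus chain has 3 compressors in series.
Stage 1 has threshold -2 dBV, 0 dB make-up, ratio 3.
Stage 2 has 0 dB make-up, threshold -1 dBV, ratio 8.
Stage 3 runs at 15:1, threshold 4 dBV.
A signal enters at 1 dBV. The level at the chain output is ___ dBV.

Stage 1: 3 dB above -2 dBV, reduced 3:1 to 1 dB above → -1 dBV.
Stage 2: -1 dBV ≤ -1 dBV, so stage 2 doesn't engage; output -1 dBV.
Stage 3: -1 dBV is at or below the 4 dBV threshold — no compression; output -1 dBV.

-1 dBV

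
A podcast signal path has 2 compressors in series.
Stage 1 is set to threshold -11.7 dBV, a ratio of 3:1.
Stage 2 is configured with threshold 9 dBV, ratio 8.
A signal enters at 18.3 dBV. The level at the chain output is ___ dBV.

-1.7 dBV

Stage 1: overshoot 30 dB → 30/3 = 10 dB → -1.7 dBV.
Stage 2: -1.7 dBV is at or below the 9 dBV threshold — no compression; output -1.7 dBV.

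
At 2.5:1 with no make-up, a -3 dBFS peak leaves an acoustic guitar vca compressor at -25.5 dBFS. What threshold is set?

Let T be the threshold. Output overshoot = (input overshoot)/R, so -25.5 − T = (-3 − T)/2.5.
2.5·(-25.5 − T) = -3 − T → 1.5·T = -63.75 − (-3) = -60.75.
T = -60.75/1.5 = -40.5 dBFS.

-40.5 dBFS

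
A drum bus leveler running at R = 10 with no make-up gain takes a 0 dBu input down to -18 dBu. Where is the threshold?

Gain reduction = 0 − (-18) = 18 dB; output overshoot = GR / (R − 1) = 18 / 9 = 2 dB.
Threshold = output − output overshoot = -18 − 2 = -20 dBu.

-20 dBu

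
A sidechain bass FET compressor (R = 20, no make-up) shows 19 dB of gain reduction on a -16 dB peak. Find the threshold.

-36 dB

Gain reduction = -16 − (-35) = 19 dB; output overshoot = GR / (R − 1) = 19 / 19 = 1 dB.
Threshold = output − output overshoot = -35 − 1 = -36 dB.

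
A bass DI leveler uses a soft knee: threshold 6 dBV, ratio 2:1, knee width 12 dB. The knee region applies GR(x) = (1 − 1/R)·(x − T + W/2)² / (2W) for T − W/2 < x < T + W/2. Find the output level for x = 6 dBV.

x − T + W/2 = 6 − 6 + 6 = 6.
GR = (1 − 1/2) × 6² / 24 = 0.5 × 36 / 24 = 0.75 dB.
Output = 6 − 0.75 = 5.25 dBV.

5.25 dBV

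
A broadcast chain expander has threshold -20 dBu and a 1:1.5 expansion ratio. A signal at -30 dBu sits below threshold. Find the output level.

-35 dBu

The input is 10 dB below the -20 dBu threshold.
A 1:1.5 expander multiplies undershoot by 1.5: 10 × 1.5 = 15 dB below threshold.
Output = -20 − 15 = -35 dBu.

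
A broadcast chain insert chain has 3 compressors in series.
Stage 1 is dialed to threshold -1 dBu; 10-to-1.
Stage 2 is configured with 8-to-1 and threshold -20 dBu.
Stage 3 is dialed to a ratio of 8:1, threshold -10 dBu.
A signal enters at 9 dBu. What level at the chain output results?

Stage 1: 9 dBu is 10 dB over -1 dBu; at 10:1 that becomes 1 dB over, giving 0 dBu.
Stage 2: overshoot 20 dB → 20/8 = 2.5 dB → -17.5 dBu.
Stage 3: below threshold (-17.5 ≤ -10); passes unchanged; output -17.5 dBu.

-17.5 dBu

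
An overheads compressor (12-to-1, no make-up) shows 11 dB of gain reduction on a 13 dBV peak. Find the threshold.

Gain reduction = 13 − 2 = 11 dB; output overshoot = GR / (R − 1) = 11 / 11 = 1 dB.
Threshold = output − output overshoot = 2 − 1 = 1 dBV.

1 dBV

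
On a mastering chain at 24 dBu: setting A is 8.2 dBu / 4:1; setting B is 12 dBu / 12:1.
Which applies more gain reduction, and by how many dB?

A, by 0.85 dB

A: GR = 15.8 − 15.8/4 = 11.85 dB.
B: GR = 12 − 12/12 = 11 dB.
A reduces 0.85 dB more.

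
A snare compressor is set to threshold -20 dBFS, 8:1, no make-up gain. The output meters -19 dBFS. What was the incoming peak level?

-12 dBFS

The compressed level sits -19 − (-20) = 1 dB over threshold.
Before 8:1 compression the overshoot was 1 × 8 = 8 dB, so input = -20 + 8 = -12 dBFS.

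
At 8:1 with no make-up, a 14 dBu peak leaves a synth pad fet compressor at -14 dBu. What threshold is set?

-18 dBu

Gain reduction = 14 − (-14) = 28 dB; output overshoot = GR / (R − 1) = 28 / 7 = 4 dB.
Threshold = output − output overshoot = -14 − 4 = -18 dBu.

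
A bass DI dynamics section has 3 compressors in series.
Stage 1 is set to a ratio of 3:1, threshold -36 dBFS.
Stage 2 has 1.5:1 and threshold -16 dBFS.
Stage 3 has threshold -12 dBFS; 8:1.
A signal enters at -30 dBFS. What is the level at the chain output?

-34 dBFS

Stage 1: 6 dB above -36 dBFS, reduced 3:1 to 2 dB above → -34 dBFS.
Stage 2: below threshold (-34 ≤ -16); passes unchanged; output -34 dBFS.
Stage 3: below threshold (-34 ≤ -12); passes unchanged; output -34 dBFS.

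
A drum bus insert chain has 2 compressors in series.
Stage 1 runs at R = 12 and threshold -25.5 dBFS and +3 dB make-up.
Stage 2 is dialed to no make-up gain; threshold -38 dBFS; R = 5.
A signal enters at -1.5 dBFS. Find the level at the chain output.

-34.5 dBFS

Stage 1: overshoot 24 dB → 24/12 = 2 dB → -23.5 dBFS; +3 dB make-up → -20.5 dBFS.
Stage 2: -20.5 dBFS is 17.5 dB over -38 dBFS; at 5:1 that becomes 3.5 dB over, giving -34.5 dBFS.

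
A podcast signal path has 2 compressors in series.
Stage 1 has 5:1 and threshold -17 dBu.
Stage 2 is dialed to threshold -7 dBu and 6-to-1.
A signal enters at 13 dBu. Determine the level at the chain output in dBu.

Stage 1: overshoot 30 dB → 30/5 = 6 dB → -11 dBu.
Stage 2: below threshold (-11 ≤ -7); passes unchanged; output -11 dBu.

-11 dBu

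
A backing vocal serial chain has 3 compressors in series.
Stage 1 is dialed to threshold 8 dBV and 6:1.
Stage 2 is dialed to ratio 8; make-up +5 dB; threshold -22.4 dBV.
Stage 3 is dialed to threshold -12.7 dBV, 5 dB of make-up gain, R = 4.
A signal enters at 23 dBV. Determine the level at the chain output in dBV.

Stage 1: 15 dB above 8 dBV, reduced 6:1 to 2.5 dB above → 10.5 dBV.
Stage 2: overshoot 32.9 dB → 32.9/8 = 4.1125 dB → -18.2875 dBV; +5 dB make-up → -13.2875 dBV.
Stage 3: below threshold (-13.2875 ≤ -12.7); passes unchanged; make-up brings it to -8.2875 dBV.

-8.2875 dBV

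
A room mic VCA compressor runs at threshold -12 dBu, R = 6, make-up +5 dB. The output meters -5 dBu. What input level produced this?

Stripping the +5 dB make-up gives -10 dBu at the gain stage.
The compressed level sits -10 − (-12) = 2 dB over threshold.
Undo the ratio: input overshoot = 2 × 6 = 12 dB, giving input = 0 dBu.

0 dBu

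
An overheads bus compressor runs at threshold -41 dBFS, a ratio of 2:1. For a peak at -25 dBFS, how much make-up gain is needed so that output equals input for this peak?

8 dB

Without make-up, output = threshold + overshoot/2 = -41 + 8 = -33 dBFS.
Gap to target: 8 dB.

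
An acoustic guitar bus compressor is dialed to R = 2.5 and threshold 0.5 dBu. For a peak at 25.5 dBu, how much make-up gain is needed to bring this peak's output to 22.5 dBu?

Without make-up, output = threshold + overshoot/2.5 = 0.5 + 10 = 10.5 dBu.
Gap to target: 12 dB.

12 dB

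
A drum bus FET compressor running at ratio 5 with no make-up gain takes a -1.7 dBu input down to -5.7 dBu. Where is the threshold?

Input is 5 dB above T (since output overshoot × R = input overshoot: (-5.7 − T)·5 = -1.7 − T gives T = -6.7 dBu).
Check: -6.7 + (-1.7 − (-6.7))/5 = -6.7 + 1 = -5.7 dBu. ✓

-6.7 dBu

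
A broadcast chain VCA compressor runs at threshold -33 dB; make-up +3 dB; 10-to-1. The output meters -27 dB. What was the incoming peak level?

-3 dB

Remove make-up: -27 − 3 = -30 dB.
That's 3 dB above the -33 dB threshold.
Undo the ratio: input overshoot = 3 × 10 = 30 dB, giving input = -3 dB.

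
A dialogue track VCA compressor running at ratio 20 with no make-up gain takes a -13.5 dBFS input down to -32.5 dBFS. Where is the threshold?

-33.5 dBFS

Let T be the threshold. Output overshoot = (input overshoot)/R, so -32.5 − T = (-13.5 − T)/20.
20·(-32.5 − T) = -13.5 − T → 19·T = -650 − (-13.5) = -636.5.
T = -636.5/19 = -33.5 dBFS.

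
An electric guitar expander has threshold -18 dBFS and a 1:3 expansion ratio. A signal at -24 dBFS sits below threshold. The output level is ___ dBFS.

-36 dBFS

Undershoot = (-18) − (-24) = 6 dB.
At 1:3, that expands to 18 dB under threshold.
Output = -18 − 18 = -36 dBFS.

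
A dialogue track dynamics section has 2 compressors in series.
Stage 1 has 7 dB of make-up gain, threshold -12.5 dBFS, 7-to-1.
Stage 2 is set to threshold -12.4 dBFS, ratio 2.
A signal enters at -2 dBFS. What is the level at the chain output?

-8.2 dBFS

Stage 1: overshoot 10.5 dB → 10.5/7 = 1.5 dB → -11 dBFS; +7 dB make-up → -4 dBFS.
Stage 2: -4 dBFS is 8.4 dB over -12.4 dBFS; at 2:1 that becomes 4.2 dB over, giving -8.2 dBFS.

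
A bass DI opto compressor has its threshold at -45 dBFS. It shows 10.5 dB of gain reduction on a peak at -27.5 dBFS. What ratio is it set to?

Input overshoot = -27.5 − (-45) = 17.5 dB.
Output overshoot = 17.5 − 10.5 = 7 dB.
Ratio = input overshoot / output overshoot = 17.5 / 7 = 2.5.

2.5:1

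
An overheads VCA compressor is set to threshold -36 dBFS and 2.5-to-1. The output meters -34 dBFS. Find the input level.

Post-compression overshoot = -34 − (-36) = 2 dB.
Before 2.5:1 compression the overshoot was 2 × 2.5 = 5 dB, so input = -36 + 5 = -31 dBFS.

-31 dBFS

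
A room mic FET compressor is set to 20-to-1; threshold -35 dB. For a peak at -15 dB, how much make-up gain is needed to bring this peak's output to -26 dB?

Overshoot 20 dB → 20/20 = 1 dB after compression, so the compressed level is -35 + 1 = -34 dB.
Make-up = target − compressed = -26 − (-34) = 8 dB.

8 dB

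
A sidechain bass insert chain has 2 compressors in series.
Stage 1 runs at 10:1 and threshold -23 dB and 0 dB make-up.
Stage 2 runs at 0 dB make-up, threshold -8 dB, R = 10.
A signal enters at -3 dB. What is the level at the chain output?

-21 dB

Stage 1: overshoot 20 dB → 20/10 = 2 dB → -21 dB.
Stage 2: -21 dB is at or below the -8 dB threshold — no compression; output -21 dB.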